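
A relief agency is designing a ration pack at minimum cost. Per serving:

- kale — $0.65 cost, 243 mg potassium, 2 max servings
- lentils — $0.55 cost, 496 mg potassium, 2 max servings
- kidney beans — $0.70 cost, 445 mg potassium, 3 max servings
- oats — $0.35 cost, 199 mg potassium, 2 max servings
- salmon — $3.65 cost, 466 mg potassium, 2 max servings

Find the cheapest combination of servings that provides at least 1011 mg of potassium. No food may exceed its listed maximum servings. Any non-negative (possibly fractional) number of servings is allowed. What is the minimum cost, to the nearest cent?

$1.13

Cost per mg of potassium: lentils $0.0011, kidney beans $0.0016, oats $0.0018, kale $0.0027, salmon $0.0078.
Take 2 servings of lentils: +992.0 mg potassium for $1.10 (total $1.10, still need 19.0 mg).
Take 0.0427 servings of kidney beans: +19.0 mg potassium for $0.03 (total $1.13, still need 0.0 mg).
Filling from the cheapest source first is optimal under one linear minimum: $1.13.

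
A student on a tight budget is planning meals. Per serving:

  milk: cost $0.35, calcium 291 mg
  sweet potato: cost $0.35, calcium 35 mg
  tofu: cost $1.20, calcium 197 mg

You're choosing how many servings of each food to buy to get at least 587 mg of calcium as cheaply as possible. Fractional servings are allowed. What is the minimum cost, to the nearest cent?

Cost per mg of calcium: milk $0.0012, tofu $0.0061, sweet potato $0.0100.
With no serving limits, use only milk: 587 mg / 291 mg = 2.017 servings × $0.35 = $0.71.

$0.71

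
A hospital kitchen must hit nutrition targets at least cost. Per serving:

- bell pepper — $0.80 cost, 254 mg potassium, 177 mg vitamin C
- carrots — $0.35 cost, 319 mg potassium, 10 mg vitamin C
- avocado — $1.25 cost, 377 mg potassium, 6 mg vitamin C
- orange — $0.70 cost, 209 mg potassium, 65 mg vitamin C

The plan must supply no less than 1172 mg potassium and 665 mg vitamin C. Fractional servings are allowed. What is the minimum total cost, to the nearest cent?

$3.22

Minimising a linear cost over {potassium ≥ 1172, vitamin C ≥ 665, servings ≥ 0} — the optimum is at a vertex, using one or two foods.
bell pepper only: max(1172/254, 665/177) = 4.614 servings → $3.69.
carrots only: max(1172/319, 665/10) = 66.5 servings → $23.27.
avocado only: max(1172/377, 665/6) = 110.8 servings → $138.54.
orange only: max(1172/209, 665/65) = 10.23 servings → $7.16.
bell pepper + carrots with both tight: 3.717 servings and 0.7146 servings → $3.22.
bell pepper + avocado with both tight: 3.737 servings and 0.591 servings → $3.73.
bell pepper + orange with both tight: 3.066 servings and 1.881 servings → $3.77.
carrots + avocado: intersection lies outside the first quadrant.
carrots + orange: intersection lies outside the first quadrant.
avocado + orange with both targets exact would need a negative amount; discard.
The minimum over all feasible corners is $3.22.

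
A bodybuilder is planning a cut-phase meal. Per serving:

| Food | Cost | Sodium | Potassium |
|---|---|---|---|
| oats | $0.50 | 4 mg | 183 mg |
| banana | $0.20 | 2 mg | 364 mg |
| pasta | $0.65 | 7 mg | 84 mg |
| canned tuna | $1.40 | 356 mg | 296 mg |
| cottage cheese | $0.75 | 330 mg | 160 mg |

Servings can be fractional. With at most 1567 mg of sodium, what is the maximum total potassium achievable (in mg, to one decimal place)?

285194.0 mg

Potassium per mg sodium: banana 182, oats 45.75, pasta 12, canned tuna 0.8315, cottage cheese 0.4848.
With no serving limits, spend the whole sodium allowance on banana: 1567 mg / 2 mg × 364 mg = 285194.0 mg.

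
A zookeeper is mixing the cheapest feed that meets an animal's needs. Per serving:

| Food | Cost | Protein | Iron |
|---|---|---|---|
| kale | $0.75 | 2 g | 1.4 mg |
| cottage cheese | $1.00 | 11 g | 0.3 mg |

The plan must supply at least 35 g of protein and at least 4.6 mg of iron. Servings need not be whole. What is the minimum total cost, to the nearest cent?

$4.72

At the optimum either one food covers both requirements or two foods hit both targets exactly; no other combination can be cheaper.
kale only: max(35/2, 4.6/1.4) = 17.5 servings → $13.12.
cottage cheese only: max(35/11, 4.6/0.3) = 15.33 servings → $15.33.
kale + cottage cheese with both tight: 2.709 servings and 2.689 servings → $4.72.
The minimum over all feasible corners is $4.72.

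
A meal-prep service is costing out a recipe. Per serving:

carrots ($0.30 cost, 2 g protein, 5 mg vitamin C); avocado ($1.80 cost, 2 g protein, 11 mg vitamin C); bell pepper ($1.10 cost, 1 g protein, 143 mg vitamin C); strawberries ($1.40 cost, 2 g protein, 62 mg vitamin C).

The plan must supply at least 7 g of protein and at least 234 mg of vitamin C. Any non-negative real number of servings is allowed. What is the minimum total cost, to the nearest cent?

Two binding constraints pin down two serving amounts, so the optimal mix uses at most two foods. The candidates are each food alone (scaled to the tighter of protein/vitamin C) and each pair with both constraints tight.
carrots only: max(7/2, 234/5) = 46.8 servings → $14.04.
avocado only: max(7/2, 234/11) = 21.27 servings → $38.29.
bell pepper only: max(7/1, 234/143) = 7 servings → $7.70.
strawberries only: max(7/2, 234/62) = 3.774 servings → $5.28.
carrots + avocado: the both-tight solution has a negative serving — not a feasible corner.
carrots + bell pepper with both tight: 2.73 servings and 1.541 servings → $2.51.
carrots + strawberries with both targets exact would need a negative amount; discard.
avocado + bell pepper with both tight: 2.789 servings and 1.422 servings → $6.58.
avocado + strawberries with both targets exact would need a negative amount; discard.
bell pepper + strawberries with both tight: 0.1518 servings and 3.424 servings → $4.96.
The minimum over all feasible corners is $2.51.

$2.51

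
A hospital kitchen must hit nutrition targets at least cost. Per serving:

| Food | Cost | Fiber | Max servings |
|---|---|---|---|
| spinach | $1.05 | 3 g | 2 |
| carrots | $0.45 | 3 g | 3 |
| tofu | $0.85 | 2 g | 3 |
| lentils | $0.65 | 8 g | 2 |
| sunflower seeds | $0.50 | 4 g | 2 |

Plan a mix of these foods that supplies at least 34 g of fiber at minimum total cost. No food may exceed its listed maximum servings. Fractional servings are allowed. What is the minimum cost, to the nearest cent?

Cost per g of fiber: lentils $0.0813, sunflower seeds $0.1250, carrots $0.1500, spinach $0.3500, tofu $0.4250.
Take 2 servings of lentils: +16.0 g fiber for $1.30 (total $1.30, still need 18.0 g).
Take 2 servings of sunflower seeds: +8.0 g fiber for $1.00 (total $2.30, still need 10.0 g).
Take 3 servings of carrots: +9.0 g fiber for $1.35 (total $3.65, still need 1.0 g).
Take 0.3333 servings of spinach: +1.0 g fiber for $0.35 (total $4.00, still need 0.0 g).
Greedy by cheapest-per-g is optimal for a single linear constraint, so the minimum cost is $4.00.

$4.00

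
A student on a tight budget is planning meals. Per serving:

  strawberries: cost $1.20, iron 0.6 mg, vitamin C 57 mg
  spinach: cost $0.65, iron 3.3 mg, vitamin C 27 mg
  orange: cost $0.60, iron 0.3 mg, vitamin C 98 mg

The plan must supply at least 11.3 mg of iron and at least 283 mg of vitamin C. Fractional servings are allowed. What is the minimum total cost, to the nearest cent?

$3.30

strawberries only: max(11.3/0.6, 283/57) = 18.83 servings → $22.60.
spinach only: max(11.3/3.3, 283/27) = 10.48 servings → $6.81.
orange only: max(11.3/0.3, 283/98) = 37.67 servings → $22.60.
strawberries + spinach with both tight: 3.658 servings and 2.759 servings → $6.18.
strawberries + orange: intersection lies outside the first quadrant.
spinach + orange with both tight: 3.243 servings and 1.994 servings → $3.30.
So the least-cost plan costs $3.30.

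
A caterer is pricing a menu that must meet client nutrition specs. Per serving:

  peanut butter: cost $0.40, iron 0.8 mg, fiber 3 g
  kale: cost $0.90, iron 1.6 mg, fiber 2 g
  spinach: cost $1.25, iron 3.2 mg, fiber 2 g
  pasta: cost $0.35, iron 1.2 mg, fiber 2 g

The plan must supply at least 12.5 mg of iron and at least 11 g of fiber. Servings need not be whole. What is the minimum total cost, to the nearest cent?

With two linear requirements the optimum uses one or two foods; enumerate the corners.
peanut butter only: max(12.5/0.8, 11/3) = 15.62 servings → $6.25.
kale only: max(12.5/1.6, 11/2) = 7.812 servings → $7.03.
spinach only: max(12.5/3.2, 11/2) = 5.5 servings → $6.88.
pasta only: max(12.5/1.2, 11/2) = 10.42 servings → $3.65.
peanut butter + kale: intersection lies outside the first quadrant.
peanut butter + spinach with both tight: 1.275 servings and 3.587 servings → $4.99.
peanut butter + pasta: intersection lies outside the first quadrant.
kale + spinach with both tight: 3.188 servings and 2.312 servings → $5.76.
kale + pasta with both targets exact would need a negative amount; discard.
spinach + pasta with both tight: 2.95 servings and 2.55 servings → $4.58.
So the least-cost plan costs $3.65.

$3.65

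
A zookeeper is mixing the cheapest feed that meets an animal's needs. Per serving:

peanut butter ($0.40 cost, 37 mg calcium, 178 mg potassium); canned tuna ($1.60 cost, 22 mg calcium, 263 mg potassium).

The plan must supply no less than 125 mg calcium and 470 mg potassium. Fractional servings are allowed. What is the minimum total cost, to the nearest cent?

peanut butter only: max(125/37, 470/178) = 3.378 servings → $1.35.
canned tuna only: max(125/22, 470/263) = 5.682 servings → $9.09.
peanut butter + canned tuna: the both-tight solution has a negative serving — not a feasible corner.
Cheapest feasible corner: $1.35.

$1.35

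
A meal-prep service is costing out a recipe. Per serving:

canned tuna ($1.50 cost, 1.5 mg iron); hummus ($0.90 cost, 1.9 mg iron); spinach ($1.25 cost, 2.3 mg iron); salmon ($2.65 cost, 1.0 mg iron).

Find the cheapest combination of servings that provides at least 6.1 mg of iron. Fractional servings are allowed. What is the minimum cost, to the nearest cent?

$2.89

Cost per mg of iron: hummus $0.4737, spinach $0.5435, canned tuna $1.0000, salmon $2.6500.
With no serving limits, use only hummus: 6.1 mg / 1.9 mg = 3.211 servings × $0.90 = $2.89.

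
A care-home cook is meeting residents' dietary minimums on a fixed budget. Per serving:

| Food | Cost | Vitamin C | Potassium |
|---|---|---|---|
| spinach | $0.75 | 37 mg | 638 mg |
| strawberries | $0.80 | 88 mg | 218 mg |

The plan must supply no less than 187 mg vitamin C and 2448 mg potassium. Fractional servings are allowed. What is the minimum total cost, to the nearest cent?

$3.20

spinach only: max(187/37, 2448/638) = 5.054 servings → $3.79.
strawberries only: max(187/88, 2448/218) = 11.23 servings → $8.98.
spinach + strawberries with both tight: 3.633 servings and 0.5976 servings → $3.20.
Cheapest feasible corner: $3.20.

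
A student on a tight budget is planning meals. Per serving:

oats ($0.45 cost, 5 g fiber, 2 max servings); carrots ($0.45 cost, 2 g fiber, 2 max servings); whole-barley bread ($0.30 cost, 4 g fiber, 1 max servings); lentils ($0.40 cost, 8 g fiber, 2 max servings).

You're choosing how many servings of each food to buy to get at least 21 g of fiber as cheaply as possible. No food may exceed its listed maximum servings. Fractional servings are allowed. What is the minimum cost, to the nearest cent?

Cost per g of fiber: lentils $0.0500, whole-barley bread $0.0750, oats $0.0900, carrots $0.2250.
Take 2 servings of lentils: +16.0 g fiber for $0.80 (total $0.80, still need 5.0 g).
Take 1 serving of whole-barley bread: +4.0 g fiber for $0.30 (total $1.10, still need 1.0 g).
Take 0.2 servings of oats: +1.0 g fiber for $0.09 (total $1.19, still need 0.0 g).
Greedy by cheapest-per-g is optimal for a single linear constraint, so the minimum cost is $1.19.

$1.19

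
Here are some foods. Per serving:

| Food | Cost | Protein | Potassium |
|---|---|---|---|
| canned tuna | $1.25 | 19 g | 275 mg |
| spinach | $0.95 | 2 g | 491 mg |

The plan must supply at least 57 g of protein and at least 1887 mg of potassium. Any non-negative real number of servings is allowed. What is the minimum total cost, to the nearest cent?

Two binding constraints pin down two serving amounts, so the optimal mix uses at most two foods. The candidates are each food alone (scaled to the tighter of protein/potassium) and each pair with both constraints tight.
canned tuna only: max(57/19, 1887/275) = 6.862 servings → $8.58.
spinach only: max(57/2, 1887/491) = 28.5 servings → $27.07.
canned tuna + spinach with both tight: 2.758 servings and 2.298 servings → $5.63.
Cheapest feasible corner: $5.63.

$5.63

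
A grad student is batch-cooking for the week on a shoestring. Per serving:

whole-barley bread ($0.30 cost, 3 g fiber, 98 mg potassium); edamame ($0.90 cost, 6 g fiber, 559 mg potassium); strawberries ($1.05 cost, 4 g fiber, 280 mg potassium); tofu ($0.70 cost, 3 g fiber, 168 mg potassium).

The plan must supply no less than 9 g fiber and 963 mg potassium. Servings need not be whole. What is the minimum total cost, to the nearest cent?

$1.55

Check every corner: each single food scaled to meet both minima, and each pair solved so both constraints bind.
whole-barley bread only: max(9/3, 963/98) = 9.827 servings → $2.95.
edamame only: max(9/6, 963/559) = 1.723 servings → $1.55.
strawberries only: max(9/4, 963/280) = 3.439 servings → $3.61.
tofu only: max(9/3, 963/168) = 5.732 servings → $4.01.
whole-barley bread + edamame with both targets exact would need a negative amount; discard.
whole-barley bread + strawberries: the both-tight solution has a negative serving — not a feasible corner.
whole-barley bread + tofu with both targets exact would need a negative amount; discard.
edamame + strawberries: the both-tight solution has a negative serving — not a feasible corner.
edamame + tofu with both targets exact would need a negative amount; discard.
strawberries + tofu: the both-tight solution has a negative serving — not a feasible corner.
Cheapest feasible corner: $1.55.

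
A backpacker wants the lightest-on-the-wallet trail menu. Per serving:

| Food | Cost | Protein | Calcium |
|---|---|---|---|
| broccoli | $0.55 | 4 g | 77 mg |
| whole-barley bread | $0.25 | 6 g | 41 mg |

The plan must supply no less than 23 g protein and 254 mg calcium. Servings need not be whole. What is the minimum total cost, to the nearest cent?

$1.55

broccoli only: max(23/4, 254/77) = 5.75 servings → $3.16.
whole-barley bread only: max(23/6, 254/41) = 6.195 servings → $1.55.
broccoli + whole-barley bread with both tight: 1.95 servings and 2.534 servings → $1.71.
Cheapest feasible corner: $1.55.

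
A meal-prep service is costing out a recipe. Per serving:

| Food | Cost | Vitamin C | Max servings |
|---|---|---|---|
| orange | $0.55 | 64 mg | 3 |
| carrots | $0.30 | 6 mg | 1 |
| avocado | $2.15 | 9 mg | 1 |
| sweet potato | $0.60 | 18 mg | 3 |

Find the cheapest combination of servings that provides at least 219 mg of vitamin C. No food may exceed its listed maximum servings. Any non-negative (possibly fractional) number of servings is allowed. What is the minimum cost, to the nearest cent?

Cost per mg of vitamin C: orange $0.0086, sweet potato $0.0333, carrots $0.0500, avocado $0.2389.
Take 3 servings of orange: +192.0 mg vitamin C for $1.65 (total $1.65, still need 27.0 mg).
Take 1.5 servings of sweet potato: +27.0 mg vitamin C for $0.90 (total $2.55, still need 0.0 mg).
Filling from the cheapest source first is optimal under one linear minimum: $2.55.

$2.55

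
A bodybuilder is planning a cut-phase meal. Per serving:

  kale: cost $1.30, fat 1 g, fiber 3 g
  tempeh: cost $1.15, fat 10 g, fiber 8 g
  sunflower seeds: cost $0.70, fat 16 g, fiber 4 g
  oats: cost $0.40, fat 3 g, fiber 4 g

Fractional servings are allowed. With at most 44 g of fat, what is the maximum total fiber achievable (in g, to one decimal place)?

Fiber per g fat: kale 3, oats 1.333, tempeh 0.8, sunflower seeds 0.25.
With no serving limits, spend the whole fat allowance on kale: 44 g / 1 g × 3 g = 132.0 g.

132.0 g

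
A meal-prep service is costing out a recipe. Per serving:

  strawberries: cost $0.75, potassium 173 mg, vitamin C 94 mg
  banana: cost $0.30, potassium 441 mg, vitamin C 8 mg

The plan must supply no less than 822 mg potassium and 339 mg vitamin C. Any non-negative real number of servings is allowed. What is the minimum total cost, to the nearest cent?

Compare the cost at each extreme point of the feasible region.
strawberries only: max(822/173, 339/94) = 4.751 servings → $3.56.
banana only: max(822/441, 339/8) = 42.38 servings → $12.71.
strawberries + banana with both tight: 3.567 servings and 0.4647 servings → $2.81.
The minimum over all feasible corners is $2.81.

$2.81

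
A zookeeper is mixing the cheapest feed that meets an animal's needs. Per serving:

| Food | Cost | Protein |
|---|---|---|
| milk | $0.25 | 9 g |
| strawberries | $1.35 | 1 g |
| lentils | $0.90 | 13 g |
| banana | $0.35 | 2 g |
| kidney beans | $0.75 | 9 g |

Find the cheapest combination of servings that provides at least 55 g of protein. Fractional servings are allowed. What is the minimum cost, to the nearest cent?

Cost per g of protein: milk $0.0278, lentils $0.0692, kidney beans $0.0833, banana $0.1750, strawberries $1.3500.
With no serving limits, use only milk: 55 g / 9 g = 6.111 servings × $0.25 = $1.53.

$1.53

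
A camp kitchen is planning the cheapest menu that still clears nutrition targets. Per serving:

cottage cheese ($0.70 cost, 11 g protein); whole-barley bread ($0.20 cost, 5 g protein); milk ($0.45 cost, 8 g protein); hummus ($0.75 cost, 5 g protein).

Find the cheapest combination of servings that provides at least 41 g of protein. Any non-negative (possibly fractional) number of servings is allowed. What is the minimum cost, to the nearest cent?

$1.64

Cost per g of protein: whole-barley bread $0.0400, milk $0.0563, cottage cheese $0.0636, hummus $0.1500.
With no serving limits, use only whole-barley bread: 41 g / 5 g = 8.2 servings × $0.20 = $1.64.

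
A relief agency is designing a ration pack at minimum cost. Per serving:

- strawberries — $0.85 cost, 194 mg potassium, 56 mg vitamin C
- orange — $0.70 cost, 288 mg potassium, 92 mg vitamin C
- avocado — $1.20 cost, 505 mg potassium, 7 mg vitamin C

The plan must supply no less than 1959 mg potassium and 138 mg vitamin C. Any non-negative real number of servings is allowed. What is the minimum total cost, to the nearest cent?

A basic optimal solution has at most two foods positive. Try each food alone and each pair with both targets met exactly.
strawberries only: max(1959/194, 138/56) = 10.1 servings → $8.58.
orange only: max(1959/288, 138/92) = 6.802 servings → $4.76.
avocado only: max(1959/505, 138/7) = 19.71 servings → $23.66.
strawberries + orange: the both-tight solution has a negative serving — not a feasible corner.
strawberries + avocado with both tight: 2.079 servings and 3.08 servings → $5.46.
orange + avocado with both tight: 1.259 servings and 3.161 servings → $4.67.
The minimum over all feasible corners is $4.67.

$4.67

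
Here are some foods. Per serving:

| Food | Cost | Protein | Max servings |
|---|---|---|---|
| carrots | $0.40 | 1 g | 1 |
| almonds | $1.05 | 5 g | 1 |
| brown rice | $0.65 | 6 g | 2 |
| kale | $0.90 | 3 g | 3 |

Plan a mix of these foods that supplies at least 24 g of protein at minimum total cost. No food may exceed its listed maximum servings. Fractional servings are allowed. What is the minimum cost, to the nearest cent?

Cost per g of protein: brown rice $0.1083, almonds $0.2100, kale $0.3000, carrots $0.4000.
Take 2 servings of brown rice: +12.0 g protein for $1.30 (total $1.30, still need 12.0 g).
Take 1 serving of almonds: +5.0 g protein for $1.05 (total $2.35, still need 7.0 g).
Take 2.333 servings of kale: +7.0 g protein for $2.10 (total $4.45, still need 0.0 g).
Greedy by cheapest-per-g is optimal for a single linear constraint, so the minimum cost is $4.45.

$4.45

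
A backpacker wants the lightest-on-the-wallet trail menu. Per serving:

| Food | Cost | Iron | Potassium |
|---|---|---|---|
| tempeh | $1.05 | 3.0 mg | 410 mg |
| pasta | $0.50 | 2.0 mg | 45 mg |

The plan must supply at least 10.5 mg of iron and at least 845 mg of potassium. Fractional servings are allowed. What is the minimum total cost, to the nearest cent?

Compare the cost at each extreme point of the feasible region.
tempeh only: max(10.5/3.0, 845/410) = 3.5 servings → $3.67.
pasta only: max(10.5/2.0, 845/45) = 18.78 servings → $9.39.
tempeh + pasta with both tight: 1.777 servings and 2.584 servings → $3.16.
Cheapest feasible corner: $3.16.

$3.16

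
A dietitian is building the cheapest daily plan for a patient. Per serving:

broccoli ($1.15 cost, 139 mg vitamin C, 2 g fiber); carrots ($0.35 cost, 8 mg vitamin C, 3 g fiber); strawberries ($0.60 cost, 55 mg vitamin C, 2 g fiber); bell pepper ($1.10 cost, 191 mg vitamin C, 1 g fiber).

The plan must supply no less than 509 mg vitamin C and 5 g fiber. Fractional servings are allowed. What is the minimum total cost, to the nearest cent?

At the optimum either one food covers both requirements or two foods hit both targets exactly; no other combination can be cheaper.
broccoli only: max(509/139, 5/2) = 3.662 servings → $4.21.
carrots only: max(509/8, 5/3) = 63.62 servings → $22.27.
strawberries only: max(509/55, 5/2) = 9.255 servings → $5.55.
bell pepper only: max(509/191, 5/1) = 5 servings → $5.50.
broccoli + carrots: intersection lies outside the first quadrant.
broccoli + strawberries: the both-tight solution has a negative serving — not a feasible corner.
broccoli + bell pepper with both tight: 1.835 servings and 1.329 servings → $3.57.
carrots + strawberries: intersection lies outside the first quadrant.
carrots + bell pepper with both tight: 0.7894 servings and 2.632 servings → $3.17.
strawberries + bell pepper with both tight: 1.364 servings and 2.272 servings → $3.32.
Cheapest feasible corner: $3.17.

$3.17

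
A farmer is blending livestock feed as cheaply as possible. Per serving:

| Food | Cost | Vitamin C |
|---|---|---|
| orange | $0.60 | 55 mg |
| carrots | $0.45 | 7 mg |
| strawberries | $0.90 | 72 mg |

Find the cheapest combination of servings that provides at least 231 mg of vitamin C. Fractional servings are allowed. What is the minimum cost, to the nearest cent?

Cost per mg of vitamin C: orange $0.0109, strawberries $0.0125, carrots $0.0643.
With no serving limits, use only orange: 231 mg / 55 mg = 4.2 servings × $0.60 = $2.52.

$2.52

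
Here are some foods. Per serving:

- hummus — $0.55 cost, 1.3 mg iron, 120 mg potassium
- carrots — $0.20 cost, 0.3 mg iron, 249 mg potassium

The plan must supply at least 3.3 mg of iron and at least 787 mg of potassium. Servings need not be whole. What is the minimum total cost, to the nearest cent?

$1.56

This is a tiny linear program; its minimum lies at a vertex of the feasible set. List the vertices and price them.
hummus only: max(3.3/1.3, 787/120) = 6.558 servings → $3.61.
carrots only: max(3.3/0.3, 787/249) = 11 servings → $2.20.
hummus + carrots with both tight: 2.035 servings and 2.18 servings → $1.56.
So the least-cost plan costs $1.56.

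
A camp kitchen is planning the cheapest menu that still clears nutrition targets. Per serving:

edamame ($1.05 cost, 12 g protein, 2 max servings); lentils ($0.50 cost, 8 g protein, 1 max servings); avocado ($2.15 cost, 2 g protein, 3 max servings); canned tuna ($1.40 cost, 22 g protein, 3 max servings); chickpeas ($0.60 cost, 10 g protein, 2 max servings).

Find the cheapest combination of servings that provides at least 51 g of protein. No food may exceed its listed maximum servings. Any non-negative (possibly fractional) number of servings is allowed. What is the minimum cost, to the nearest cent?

$3.16

Cost per g of protein: chickpeas $0.0600, lentils $0.0625, canned tuna $0.0636, edamame $0.0875, avocado $1.0750.
Take 2 servings of chickpeas: +20.0 g protein for $1.20 (total $1.20, still need 31.0 g).
Take 1 serving of lentils: +8.0 g protein for $0.50 (total $1.70, still need 23.0 g).
Take 1.045 servings of canned tuna: +23.0 g protein for $1.46 (total $3.16, still need 0.0 g).
Filling from the cheapest source first is optimal under one linear minimum: $3.16.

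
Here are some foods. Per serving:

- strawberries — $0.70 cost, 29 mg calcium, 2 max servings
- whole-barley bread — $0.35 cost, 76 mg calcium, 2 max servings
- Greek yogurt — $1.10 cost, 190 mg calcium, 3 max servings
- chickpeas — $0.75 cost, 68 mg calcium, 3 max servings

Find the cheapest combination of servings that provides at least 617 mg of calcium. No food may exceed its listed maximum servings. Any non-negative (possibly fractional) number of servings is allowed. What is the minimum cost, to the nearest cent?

Cost per mg of calcium: whole-barley bread $0.0046, Greek yogurt $0.0058, chickpeas $0.0110, strawberries $0.0241.
Take 2 servings of whole-barley bread: +152.0 mg calcium for $0.70 (total $0.70, still need 465.0 mg).
Take 2.447 servings of Greek yogurt: +465.0 mg calcium for $2.69 (total $3.39, still need 0.0 mg).
Filling from the cheapest source first is optimal under one linear minimum: $3.39.

$3.39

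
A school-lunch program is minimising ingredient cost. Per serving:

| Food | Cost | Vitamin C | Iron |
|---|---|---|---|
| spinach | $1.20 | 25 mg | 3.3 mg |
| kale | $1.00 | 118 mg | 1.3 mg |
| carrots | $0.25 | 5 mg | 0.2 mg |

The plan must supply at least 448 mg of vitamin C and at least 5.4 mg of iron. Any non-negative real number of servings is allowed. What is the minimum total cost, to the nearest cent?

$3.95

spinach only: max(448/25, 5.4/3.3) = 17.92 servings → $21.50.
kale only: max(448/118, 5.4/1.3) = 4.154 servings → $4.15.
carrots only: max(448/5, 5.4/0.2) = 89.6 servings → $22.40.
spinach + kale with both tight: 0.1535 servings and 3.764 servings → $3.95.
spinach + carrots: the both-tight solution has a negative serving — not a feasible corner.
kale + carrots with both tight: 3.661 servings and 3.205 servings → $4.46.
Cheapest feasible corner: $3.95.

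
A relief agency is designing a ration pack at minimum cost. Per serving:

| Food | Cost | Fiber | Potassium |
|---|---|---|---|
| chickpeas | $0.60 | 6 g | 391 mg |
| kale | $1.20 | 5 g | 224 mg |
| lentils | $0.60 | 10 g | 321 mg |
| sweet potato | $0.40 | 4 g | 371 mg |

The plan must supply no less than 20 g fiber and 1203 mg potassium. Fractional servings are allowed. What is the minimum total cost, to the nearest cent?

chickpeas only: max(20/6, 1203/391) = 3.333 servings → $2.00.
kale only: max(20/5, 1203/224) = 5.371 servings → $6.44.
lentils only: max(20/10, 1203/321) = 3.748 servings → $2.25.
sweet potato only: max(20/4, 1203/371) = 5 servings → $2.00.
chickpeas + kale with both tight: 2.512 servings and 0.9853 servings → $2.69.
chickpeas + lentils with both tight: 2.828 servings and 0.3034 servings → $1.88.
chickpeas + sweet potato: intersection lies outside the first quadrant.
kale + lentils: the both-tight solution has a negative serving — not a feasible corner.
kale + sweet potato with both tight: 2.719 servings and 1.601 servings → $3.90.
lentils + sweet potato with both tight: 1.075 servings and 2.312 servings → $1.57.
So the least-cost plan costs $1.57.

$1.57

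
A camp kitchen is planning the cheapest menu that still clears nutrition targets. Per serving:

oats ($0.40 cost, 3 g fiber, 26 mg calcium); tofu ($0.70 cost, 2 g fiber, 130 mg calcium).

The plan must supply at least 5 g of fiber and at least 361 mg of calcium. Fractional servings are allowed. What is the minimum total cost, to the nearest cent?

At the optimum either one food covers both requirements or two foods hit both targets exactly; no other combination can be cheaper.
oats only: max(5/3, 361/26) = 13.88 servings → $5.55.
tofu only: max(5/2, 361/130) = 2.777 servings → $1.94.
oats + tofu: intersection lies outside the first quadrant.
The minimum over all feasible corners is $1.94.

$1.94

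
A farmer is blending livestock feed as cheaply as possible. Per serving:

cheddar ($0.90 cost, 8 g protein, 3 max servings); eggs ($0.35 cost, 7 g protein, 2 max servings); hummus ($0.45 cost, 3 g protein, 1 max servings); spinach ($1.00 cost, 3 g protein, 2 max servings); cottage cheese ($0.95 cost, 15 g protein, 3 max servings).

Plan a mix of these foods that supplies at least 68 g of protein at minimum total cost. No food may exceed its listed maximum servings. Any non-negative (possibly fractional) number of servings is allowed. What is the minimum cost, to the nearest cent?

$4.56

Cost per g of protein: eggs $0.0500, cottage cheese $0.0633, cheddar $0.1125, hummus $0.1500, spinach $0.3333.
Take 2 servings of eggs: +14.0 g protein for $0.70 (total $0.70, still need 54.0 g).
Take 3 servings of cottage cheese: +45.0 g protein for $2.85 (total $3.55, still need 9.0 g).
Take 1.125 servings of cheddar: +9.0 g protein for $1.01 (total $4.56, still need 0.0 g).
Greedy by cheapest-per-g is optimal for a single linear constraint, so the minimum cost is $4.56.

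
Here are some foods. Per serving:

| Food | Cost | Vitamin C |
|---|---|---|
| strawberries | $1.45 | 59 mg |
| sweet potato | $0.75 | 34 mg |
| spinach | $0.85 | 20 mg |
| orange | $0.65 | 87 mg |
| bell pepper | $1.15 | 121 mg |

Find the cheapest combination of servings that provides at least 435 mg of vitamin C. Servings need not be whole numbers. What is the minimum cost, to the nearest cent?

Cost per mg of vitamin C: orange $0.0075, bell pepper $0.0095, sweet potato $0.0221, strawberries $0.0246, spinach $0.0425.
With no serving limits, use only orange: 435 mg / 87 mg = 5 servings × $0.65 = $3.25.

$3.25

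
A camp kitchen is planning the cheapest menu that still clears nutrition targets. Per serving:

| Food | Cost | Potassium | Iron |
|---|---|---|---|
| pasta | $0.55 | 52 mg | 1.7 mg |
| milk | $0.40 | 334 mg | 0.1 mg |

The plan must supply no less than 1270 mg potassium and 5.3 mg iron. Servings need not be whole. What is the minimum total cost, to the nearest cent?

$2.95

Minimising a linear cost over {potassium ≥ 1270, iron ≥ 5.3, servings ≥ 0} — the optimum is at a vertex, using one or two foods.
pasta only: max(1270/52, 5.3/1.7) = 24.42 servings → $13.43.
milk only: max(1270/334, 5.3/0.1) = 53 servings → $21.20.
pasta + milk with both tight: 2.921 servings and 3.348 servings → $2.95.
The minimum over all feasible corners is $2.95.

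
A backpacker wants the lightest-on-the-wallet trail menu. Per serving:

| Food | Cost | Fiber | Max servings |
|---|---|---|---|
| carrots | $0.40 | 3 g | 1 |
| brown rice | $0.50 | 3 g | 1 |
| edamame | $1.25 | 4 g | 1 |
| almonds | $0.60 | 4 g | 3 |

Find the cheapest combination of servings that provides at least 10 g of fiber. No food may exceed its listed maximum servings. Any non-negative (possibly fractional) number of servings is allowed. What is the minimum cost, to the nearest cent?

$1.45

Cost per g of fiber: carrots $0.1333, almonds $0.1500, brown rice $0.1667, edamame $0.3125.
Take 1 serving of carrots: +3.0 g fiber for $0.40 (total $0.40, still need 7.0 g).
Take 1.75 servings of almonds: +7.0 g fiber for $1.05 (total $1.45, still need 0.0 g).
Filling from the cheapest source first is optimal under one linear minimum: $1.45.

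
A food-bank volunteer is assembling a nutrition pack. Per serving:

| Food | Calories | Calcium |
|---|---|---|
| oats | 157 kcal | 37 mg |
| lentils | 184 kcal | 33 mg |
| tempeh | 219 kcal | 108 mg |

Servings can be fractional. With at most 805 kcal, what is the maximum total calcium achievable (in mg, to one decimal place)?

397.0 mg

Calcium per kcal: tempeh 0.4932, oats 0.2357, lentils 0.1793.
With no serving limits, spend the whole calories allowance on tempeh: 805 kcal / 219 kcal × 108 mg = 397.0 mg.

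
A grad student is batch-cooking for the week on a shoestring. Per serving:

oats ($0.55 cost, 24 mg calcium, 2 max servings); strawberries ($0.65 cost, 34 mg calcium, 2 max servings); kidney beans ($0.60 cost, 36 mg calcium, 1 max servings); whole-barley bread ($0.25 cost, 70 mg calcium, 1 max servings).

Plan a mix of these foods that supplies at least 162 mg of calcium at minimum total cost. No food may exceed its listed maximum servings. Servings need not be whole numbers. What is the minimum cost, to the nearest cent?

$1.92

Cost per mg of calcium: whole-barley bread $0.0036, kidney beans $0.0167, strawberries $0.0191, oats $0.0229.
Take 1 serving of whole-barley bread: +70.0 mg calcium for $0.25 (total $0.25, still need 92.0 mg).
Take 1 serving of kidney beans: +36.0 mg calcium for $0.60 (total $0.85, still need 56.0 mg).
Take 1.647 servings of strawberries: +56.0 mg calcium for $1.07 (total $1.92, still need 0.0 mg).
Filling from the cheapest source first is optimal under one linear minimum: $1.92.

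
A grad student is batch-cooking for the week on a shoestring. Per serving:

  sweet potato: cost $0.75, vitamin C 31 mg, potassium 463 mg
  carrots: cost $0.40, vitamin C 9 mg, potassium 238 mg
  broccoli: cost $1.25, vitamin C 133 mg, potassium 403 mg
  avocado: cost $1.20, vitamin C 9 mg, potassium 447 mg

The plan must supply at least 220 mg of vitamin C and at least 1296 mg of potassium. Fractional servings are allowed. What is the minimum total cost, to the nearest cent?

$2.85

An LP optimum is at a vertex; with two nutrient constraints at most two foods are used. Check each candidate.
sweet potato only: max(220/31, 1296/463) = 7.097 servings → $5.32.
carrots only: max(220/9, 1296/238) = 24.44 servings → $9.78.
broccoli only: max(220/133, 1296/403) = 3.216 servings → $4.02.
avocado only: max(220/9, 1296/447) = 24.44 servings → $29.33.
sweet potato + carrots: the both-tight solution has a negative serving — not a feasible corner.
sweet potato + broccoli with both tight: 1.705 servings and 1.257 servings → $2.85.
sweet potato + avocado with both targets exact would need a negative amount; discard.
carrots + broccoli with both tight: 2.987 servings and 1.452 servings → $3.01.
carrots + avocado: the both-tight solution has a negative serving — not a feasible corner.
broccoli + avocado with both tight: 1.553 servings and 1.499 servings → $3.74.
So the least-cost plan costs $2.85.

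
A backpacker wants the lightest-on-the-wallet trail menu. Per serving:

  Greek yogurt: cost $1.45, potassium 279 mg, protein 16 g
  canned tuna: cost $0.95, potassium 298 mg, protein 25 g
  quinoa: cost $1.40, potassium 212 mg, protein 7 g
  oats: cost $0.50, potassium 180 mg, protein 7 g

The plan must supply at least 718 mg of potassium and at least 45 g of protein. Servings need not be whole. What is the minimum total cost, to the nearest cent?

$2.15

Check every corner: each single food scaled to meet both minima, and each pair solved so both constraints bind.
Greek yogurt only: max(718/279, 45/16) = 2.812 servings → $4.08.
canned tuna only: max(718/298, 45/25) = 2.409 servings → $2.29.
quinoa only: max(718/212, 45/7) = 6.429 servings → $9.00.
oats only: max(718/180, 45/7) = 6.429 servings → $3.21.
Greek yogurt + canned tuna with both tight: 2.057 servings and 0.4835 servings → $3.44.
Greek yogurt + quinoa: the both-tight solution has a negative serving — not a feasible corner.
Greek yogurt + oats: the both-tight solution has a negative serving — not a feasible corner.
canned tuna + quinoa with both tight: 1.404 servings and 1.413 servings → $3.31.
canned tuna + oats with both tight: 1.273 servings and 1.881 servings → $2.15.
quinoa + oats: intersection lies outside the first quadrant.
So the least-cost plan costs $2.15.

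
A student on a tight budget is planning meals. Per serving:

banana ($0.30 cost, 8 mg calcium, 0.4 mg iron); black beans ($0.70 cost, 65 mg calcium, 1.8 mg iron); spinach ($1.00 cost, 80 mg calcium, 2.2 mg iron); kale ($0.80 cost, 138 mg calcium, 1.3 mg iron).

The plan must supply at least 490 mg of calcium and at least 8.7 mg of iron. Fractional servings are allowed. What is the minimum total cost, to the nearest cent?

banana only: max(490/8, 8.7/0.4) = 61.25 servings → $18.38.
black beans only: max(490/65, 8.7/1.8) = 7.538 servings → $5.28.
spinach only: max(490/80, 8.7/2.2) = 6.125 servings → $6.12.
kale only: max(490/138, 8.7/1.3) = 6.692 servings → $5.35.
banana + black beans: intersection lies outside the first quadrant.
banana + spinach: the both-tight solution has a negative serving — not a feasible corner.
banana + kale with both tight: 12.58 servings and 2.821 servings → $6.03.
black beans + spinach: intersection lies outside the first quadrant.
black beans + kale with both tight: 3.439 servings and 1.931 servings → $3.95.
spinach + kale with both tight: 2.824 servings and 1.914 servings → $4.35.
The minimum over all feasible corners is $3.95.

$3.95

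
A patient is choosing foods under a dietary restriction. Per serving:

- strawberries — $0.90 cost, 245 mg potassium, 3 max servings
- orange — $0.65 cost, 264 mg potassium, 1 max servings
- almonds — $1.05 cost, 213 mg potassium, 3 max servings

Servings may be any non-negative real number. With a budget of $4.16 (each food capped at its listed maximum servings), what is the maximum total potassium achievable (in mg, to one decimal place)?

1163.3 mg

Potassium per dollar: orange 406.2, strawberries 272.2, almonds 202.9.
Take 1 serving of orange: spends $0.65, +264.0 mg potassium (running total 264.0 mg).
Take 3 servings of strawberries: spends $2.70, +735.0 mg potassium (running total 999.0 mg).
Take 0.7714 servings of almonds: spends $0.81, +164.3 mg potassium (running total 1163.3 mg).
Greedy by best ratio exhausts the cost allowance optimally: 1163.3 mg.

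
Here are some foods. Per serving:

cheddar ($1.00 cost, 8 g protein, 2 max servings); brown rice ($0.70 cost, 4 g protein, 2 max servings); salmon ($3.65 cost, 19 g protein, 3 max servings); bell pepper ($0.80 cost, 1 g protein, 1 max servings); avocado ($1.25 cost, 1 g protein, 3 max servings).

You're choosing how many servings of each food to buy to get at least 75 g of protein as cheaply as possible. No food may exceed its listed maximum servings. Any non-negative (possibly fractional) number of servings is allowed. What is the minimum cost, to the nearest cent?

Cost per g of protein: cheddar $0.1250, brown rice $0.1750, salmon $0.1921, bell pepper $0.8000, avocado $1.2500.
Take 2 servings of cheddar: +16.0 g protein for $2.00 (total $2.00, still need 59.0 g).
Take 2 servings of brown rice: +8.0 g protein for $1.40 (total $3.40, still need 51.0 g).
Take 2.684 servings of salmon: +51.0 g protein for $9.80 (total $13.20, still need 0.0 g).
Filling from the cheapest source first is optimal under one linear minimum: $13.20.

$13.20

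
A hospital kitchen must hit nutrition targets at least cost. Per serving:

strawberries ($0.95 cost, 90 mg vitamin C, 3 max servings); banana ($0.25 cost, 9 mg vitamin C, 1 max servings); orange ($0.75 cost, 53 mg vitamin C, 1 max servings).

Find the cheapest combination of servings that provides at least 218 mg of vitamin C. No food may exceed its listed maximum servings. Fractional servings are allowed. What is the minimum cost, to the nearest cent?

Cost per mg of vitamin C: strawberries $0.0106, orange $0.0142, banana $0.0278.
Take 2.422 servings of strawberries: +218.0 mg vitamin C for $2.30 (total $2.30, still need 0.0 mg).
Greedy by cheapest-per-mg is optimal for a single linear constraint, so the minimum cost is $2.30.

$2.30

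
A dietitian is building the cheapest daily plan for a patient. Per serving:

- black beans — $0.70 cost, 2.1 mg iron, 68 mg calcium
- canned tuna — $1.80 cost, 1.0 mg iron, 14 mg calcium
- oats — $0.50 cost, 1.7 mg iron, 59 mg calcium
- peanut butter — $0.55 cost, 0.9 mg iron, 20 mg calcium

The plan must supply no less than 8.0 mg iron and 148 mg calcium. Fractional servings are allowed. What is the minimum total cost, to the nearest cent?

$2.35

Check every corner: each single food scaled to meet both minima, and each pair solved so both constraints bind.
black beans only: max(8.0/2.1, 148/68) = 3.81 servings → $2.67.
canned tuna only: max(8.0/1.0, 148/14) = 10.57 servings → $19.03.
oats only: max(8.0/1.7, 148/59) = 4.706 servings → $2.35.
peanut butter only: max(8.0/0.9, 148/20) = 8.889 servings → $4.89.
black beans + canned tuna with both tight: 0.9326 servings and 6.041 servings → $11.53.
black beans + oats: intersection lies outside the first quadrant.
black beans + peanut butter with both targets exact would need a negative amount; discard.
canned tuna + oats with both tight: 6.261 servings and 1.023 servings → $11.78.
canned tuna + peanut butter with both tight: 3.622 servings and 4.865 servings → $9.19.
oats + peanut butter: intersection lies outside the first quadrant.
The minimum over all feasible corners is $2.35.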